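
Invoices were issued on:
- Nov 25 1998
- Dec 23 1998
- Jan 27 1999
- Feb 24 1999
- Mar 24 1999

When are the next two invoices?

Gaps: 28, 35, 28, 28 days — a mix of 28 and 35. Every date is a Wednesday.
Each is the 4th Wednesday of its month.
4th Wednesday of April 1999: Apr 28 1999.
4th Wednesday of May 1999: May 26 1999.

Apr 28 1999, May 26 1999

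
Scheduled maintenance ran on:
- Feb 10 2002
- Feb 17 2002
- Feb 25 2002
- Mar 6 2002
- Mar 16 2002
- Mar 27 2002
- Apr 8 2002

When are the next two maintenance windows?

Gaps: 7, 8, 9, 10, 11, 12 days — each gap is 1 larger than the previous one.
Next gap: 13 days. Apr 8 2002 + 13 days = Apr 21 2002.
Next gap: 14 days. Apr 21 2002 + 14 days = May 5 2002.

Apr 21 2002, May 5 2002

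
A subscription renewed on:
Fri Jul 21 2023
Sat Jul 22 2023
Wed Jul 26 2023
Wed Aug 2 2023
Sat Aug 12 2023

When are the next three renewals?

Fri Aug 25 2023, Sun Sep 10 2023, Fri Sep 29 2023

Intervals are 1, 4, 7, 10 days — an arithmetic progression with common difference 3.
Next gap: 13 days. Sat Aug 12 2023 + 13 days = Fri Aug 25 2023.
Next gap: 16 days. Fri Aug 25 2023 + 16 days = Sun Sep 10 2023.
Next gap: 19 days. Sun Sep 10 2023 + 19 days = Fri Sep 29 2023.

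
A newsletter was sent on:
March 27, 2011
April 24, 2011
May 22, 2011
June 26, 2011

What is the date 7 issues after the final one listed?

January 22, 2012

These are Sundays at 28- or 35-day spacing (28, 28, 35).
The pattern: 4th Sunday of the month.
July 2011 — 4th Sunday is July 24, 2011.
August 2011 — 4th Sunday is August 28, 2011.
September 2011 — 4th Sunday is September 25, 2011.
4th Sunday of October 2011: October 23, 2011.
November 2011 — 4th Sunday is November 27, 2011.
4th Sunday of December 2011: December 25, 2011.
4th Sunday of January 2012: January 22, 2012.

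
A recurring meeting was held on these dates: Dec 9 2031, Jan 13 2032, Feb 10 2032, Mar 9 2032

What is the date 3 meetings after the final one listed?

Jun 8 2032

Gaps: 35, 28, 28 days — a mix of 28 and 35. Every date is a Tuesday.
Each is the 2nd Tuesday of its month.
April 2032 — 2nd Tuesday is Apr 13 2032.
2nd Tuesday of May 2032: May 11 2032.
2nd Tuesday of June 2032: Jun 8 2032.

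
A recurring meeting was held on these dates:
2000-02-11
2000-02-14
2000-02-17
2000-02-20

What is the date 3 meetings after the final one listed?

2000-02-29

Gaps between consecutive events: 3, 3, 3 days — a constant 3-day interval.
2000-02-20 + 3 days = 2000-02-23.
2000-02-23 + 3 days = 2000-02-26.
2000-02-26 + 3 days = 2000-02-29.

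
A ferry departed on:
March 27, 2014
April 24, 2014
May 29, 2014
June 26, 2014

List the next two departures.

Every date is a Thursday; gaps 28, 35, 28 days.
Each is the last Thursday of its month (at least one falls on the 29th or later, ruling out '4th Thursday').
July 2014 ends with Thursday July 31, 2014.
Last Thursday of August 2014: August 28, 2014.

July 31, 2014; August 28, 2014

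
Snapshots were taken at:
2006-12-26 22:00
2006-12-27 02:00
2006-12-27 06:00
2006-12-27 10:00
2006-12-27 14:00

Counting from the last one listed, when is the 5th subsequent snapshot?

2006-12-28 10:00

The interval is a steady 4 hours (4, 4, 4, 4).
2006-12-27 14:00 + 4 h = 2006-12-27 18:00.
2006-12-27 18:00 + 4 h = 2006-12-27 22:00.
2006-12-27 22:00 + 4 h = 2006-12-28 02:00.
2006-12-28 02:00 + 4 h = 2006-12-28 06:00.
2006-12-28 06:00 + 4 h = 2006-12-28 10:00.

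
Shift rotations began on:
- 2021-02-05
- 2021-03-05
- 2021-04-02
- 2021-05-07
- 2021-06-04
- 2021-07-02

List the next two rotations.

These are Fridays at 28- or 35-day spacing (28, 28, 35, 28, 28).
The pattern: 1st Friday of the month.
1st Friday of August 2021: 2021-08-06.
1st Friday of September 2021: 2021-09-03.

2021-08-06, 2021-09-03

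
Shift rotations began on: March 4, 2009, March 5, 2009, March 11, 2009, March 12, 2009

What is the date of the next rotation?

March 18, 2009

Every event lands on a Wednesday or Thursday (gaps cycle 1, 6, 1).
So the schedule is: every Wednesday and Thursday.
The following Wednesday is March 18, 2009.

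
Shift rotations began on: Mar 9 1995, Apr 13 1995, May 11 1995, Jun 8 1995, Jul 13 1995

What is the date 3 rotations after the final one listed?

Gaps: 35, 28, 28, 35 days — a mix of 28 and 35. Every date is a Thursday.
Each is the 2nd Thursday of its month.
2nd Thursday of August 1995: Aug 10 1995.
2nd Thursday of September 1995: Sep 14 1995.
October 1995 — 2nd Thursday is Oct 12 1995.

Oct 12 1995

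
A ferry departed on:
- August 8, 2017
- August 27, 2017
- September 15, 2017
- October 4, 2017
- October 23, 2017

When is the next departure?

The spacing is 19, 19, 19, 19 days — always 19 days.
October 23, 2017 + 19 days = November 11, 2017.

November 11, 2017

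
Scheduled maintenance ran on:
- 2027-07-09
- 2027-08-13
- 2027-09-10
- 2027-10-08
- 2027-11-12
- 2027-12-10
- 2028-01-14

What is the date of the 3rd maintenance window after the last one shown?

Gaps: 35, 28, 28, 35, 28, 35 days — a mix of 28 and 35. Every date is a Friday.
Each is the 2nd Friday of its month.
2nd Friday of February 2028: 2028-02-11.
2nd Friday of March 2028: 2028-03-10.
2nd Friday of April 2028: 2028-04-14.

2028-04-14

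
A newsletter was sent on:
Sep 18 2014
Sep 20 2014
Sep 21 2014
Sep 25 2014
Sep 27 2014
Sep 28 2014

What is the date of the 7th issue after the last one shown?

Oct 16 2014

Every event lands on a Thursday or Saturday or Sunday (gaps cycle 2, 1, 4, 2, 1).
So the schedule is: every Thursday, Saturday and Sunday.
Next Thursday: Oct 2 2014.
The following Saturday is Oct 4 2014.
Next Sunday: Oct 5 2014.
Next Thursday: Oct 9 2014.
Next Saturday: Oct 11 2014.
Next Sunday: Oct 12 2014.
The following Thursday is Oct 16 2014.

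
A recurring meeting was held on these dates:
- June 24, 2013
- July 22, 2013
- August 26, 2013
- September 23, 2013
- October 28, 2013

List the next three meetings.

All dates are Mondays, 28, 35, 28, 35 days apart.
Specifically, the 4th Monday of each month.
November 2013 — 4th Monday is November 25, 2013.
4th Monday of December 2013: December 23, 2013.
4th Monday of January 2014: January 27, 2014.

November 25, 2013; December 23, 2013; January 27, 2014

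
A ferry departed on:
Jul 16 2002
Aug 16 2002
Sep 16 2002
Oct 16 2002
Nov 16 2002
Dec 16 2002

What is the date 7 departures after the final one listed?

Jul 16 2003

Each date is the 16th; the gaps (31, 31, 30, 31, 30) track the month lengths.
The rule is the 16th of each month.
January 2003: Jan 16 2003.
Next: February 2003 → Feb 16 2003.
March 2003: Mar 16 2003.
Next: April 2003 → Apr 16 2003.
May 2003: May 16 2003.
June 2003: Jun 16 2003.
Next: July 2003 → Jul 16 2003.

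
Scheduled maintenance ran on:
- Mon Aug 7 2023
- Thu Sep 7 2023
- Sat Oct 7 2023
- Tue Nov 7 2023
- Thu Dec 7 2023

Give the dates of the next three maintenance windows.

Each date is the 7th; the gaps (31, 30, 31, 30) track the month lengths.
The rule is the 7th of each month.
Next: January 2024 → Sun Jan 7 2024.
Next: February 2024 → Wed Feb 7 2024.
March 2024: Thu Mar 7 2024.

Sun Jan 7 2024, Wed Feb 7 2024, Thu Mar 7 2024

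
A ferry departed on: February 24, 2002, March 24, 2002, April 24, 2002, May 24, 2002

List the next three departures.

Each date is the 24th; the gaps (28, 31, 30) track the month lengths.
The rule is the 24th of each month.
June 2002: June 24, 2002.
Next: July 2002 → July 24, 2002.
August 2002: August 24, 2002.

June 24, 2002; July 24, 2002; August 24, 2002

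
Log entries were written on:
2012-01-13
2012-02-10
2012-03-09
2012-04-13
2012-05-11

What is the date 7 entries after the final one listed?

2012-12-14

These are Fridays at 28- or 35-day spacing (28, 28, 35, 28).
The pattern: 2nd Friday of the month.
2nd Friday of June 2012: 2012-06-08.
July 2012 — 2nd Friday is 2012-07-13.
2nd Friday of August 2012: 2012-08-10.
September 2012 — 2nd Friday is 2012-09-14.
October 2012 — 2nd Friday is 2012-10-12.
November 2012 — 2nd Friday is 2012-11-09.
2nd Friday of December 2012: 2012-12-14.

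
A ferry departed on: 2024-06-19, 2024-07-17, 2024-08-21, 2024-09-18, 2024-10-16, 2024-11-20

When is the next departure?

2024-12-18

Gaps: 28, 35, 28, 28, 35 days — a mix of 28 and 35. Every date is a Wednesday.
Each is the 3rd Wednesday of its month.
December 2024 — 3rd Wednesday is 2024-12-18.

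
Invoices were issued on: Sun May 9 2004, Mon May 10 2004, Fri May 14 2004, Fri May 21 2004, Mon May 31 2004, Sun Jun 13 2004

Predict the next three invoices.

The spacing grows by 3 each time: 1, 4, 7, 10, 13 days.
Next gap: 16 days. Sun Jun 13 2004 + 16 days = Tue Jun 29 2004.
Next gap: 19 days. Tue Jun 29 2004 + 19 days = Sun Jul 18 2004.
Next gap: 22 days. Sun Jul 18 2004 + 22 days = Mon Aug 9 2004.

Tue Jun 29 2004, Sun Jul 18 2004, Mon Aug 9 2004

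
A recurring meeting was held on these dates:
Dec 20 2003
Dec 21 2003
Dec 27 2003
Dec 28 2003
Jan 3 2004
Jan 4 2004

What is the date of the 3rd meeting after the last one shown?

Jan 17 2004

Gaps: 1, 6, 1, 6, 1 days — not constant, but cyclic with period 2.
The events fall on every Saturday and Sunday.
Next Saturday: Jan 10 2004.
The following Sunday is Jan 11 2004.
The following Saturday is Jan 17 2004.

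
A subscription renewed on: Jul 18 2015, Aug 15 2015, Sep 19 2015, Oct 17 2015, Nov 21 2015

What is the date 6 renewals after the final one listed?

These are Saturdays at 28- or 35-day spacing (28, 35, 28, 35).
The pattern: 3rd Saturday of the month.
December 2015 — 3rd Saturday is Dec 19 2015.
3rd Saturday of January 2016: Jan 16 2016.
February 2016 — 3rd Saturday is Feb 20 2016.
3rd Saturday of March 2016: Mar 19 2016.
3rd Saturday of April 2016: Apr 16 2016.
3rd Saturday of May 2016: May 21 2016.

May 21 2016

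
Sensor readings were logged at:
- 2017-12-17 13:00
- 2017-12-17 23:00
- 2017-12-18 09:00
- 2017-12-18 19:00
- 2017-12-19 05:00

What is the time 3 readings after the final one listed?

2017-12-20 11:00

Gaps: 10, 10, 10, 10 hours — each event is 10 hours after the previous one.
2017-12-19 05:00 + 10 h = 2017-12-19 15:00.
2017-12-19 15:00 + 10 h = 2017-12-20 01:00.
2017-12-20 01:00 + 10 h = 2017-12-20 11:00.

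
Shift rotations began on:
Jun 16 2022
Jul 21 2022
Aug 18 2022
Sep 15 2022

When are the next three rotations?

All dates are Thursdays, 35, 28, 28 days apart.
Specifically, the 3rd Thursday of each month.
October 2022 — 3rd Thursday is Oct 20 2022.
3rd Thursday of November 2022: Nov 17 2022.
December 2022 — 3rd Thursday is Dec 15 2022.

Oct 20 2022, Nov 17 2022, Dec 15 2022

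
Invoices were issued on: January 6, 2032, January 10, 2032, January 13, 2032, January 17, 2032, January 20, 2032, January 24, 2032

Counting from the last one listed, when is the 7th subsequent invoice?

Every event lands on a Tuesday or Saturday (gaps cycle 4, 3, 4, 3, 4).
So the schedule is: every Tuesday and Saturday.
Next Tuesday: January 27, 2032.
The following Saturday is January 31, 2032.
Next Tuesday: February 3, 2032.
Next Saturday: February 7, 2032.
Next Tuesday: February 10, 2032.
Next Saturday: February 14, 2032.
The following Tuesday is February 17, 2032.

February 17, 2032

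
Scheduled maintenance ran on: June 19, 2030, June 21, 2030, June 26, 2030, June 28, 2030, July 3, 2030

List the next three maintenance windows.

July 5, 2030; July 10, 2030; July 12, 2030

Gaps: 2, 5, 2, 5 days — not constant, but cyclic with period 2.
The events fall on every Wednesday and Friday.
The following Friday is July 5, 2030.
The following Wednesday is July 10, 2030.
Next Friday: July 12, 2030.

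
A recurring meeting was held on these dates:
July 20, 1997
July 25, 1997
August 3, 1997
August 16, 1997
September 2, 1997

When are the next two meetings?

Intervals are 5, 9, 13, 17 days — an arithmetic progression with common difference 4.
Next gap: 21 days. September 2, 1997 + 21 days = September 23, 1997.
Next gap: 25 days. September 23, 1997 + 25 days = October 18, 1997.

September 23, 1997; October 18, 1997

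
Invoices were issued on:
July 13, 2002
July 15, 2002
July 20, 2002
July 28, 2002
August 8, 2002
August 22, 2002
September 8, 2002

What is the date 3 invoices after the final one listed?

Intervals are 2, 5, 8, 11, 14, 17 days — an arithmetic progression with common difference 3.
Next gap: 20 days. September 8, 2002 + 20 days = September 28, 2002.
Next gap: 23 days. September 28, 2002 + 23 days = October 21, 2002.
Next gap: 26 days. October 21, 2002 + 26 days = November 16, 2002.

November 16, 2002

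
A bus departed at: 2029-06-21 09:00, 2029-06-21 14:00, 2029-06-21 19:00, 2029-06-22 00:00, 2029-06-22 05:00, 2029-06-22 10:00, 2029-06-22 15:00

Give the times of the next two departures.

Spacing: 5, 5, 5, 5, 5, 5 h — constant 5 h.
2029-06-22 15:00 + 5 h = 2029-06-22 20:00.
2029-06-22 20:00 + 5 h = 2029-06-23 01:00.

2029-06-22 20:00, 2029-06-23 01:00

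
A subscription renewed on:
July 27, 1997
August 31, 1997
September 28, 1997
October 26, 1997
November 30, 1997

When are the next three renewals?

These are Sundays with 35, 28, 28, 35-day gaps.
Each is the final Sunday of its month — August 31, 1997 is past the 28th, so '4th Sunday' doesn't fit.
December 1997 ends with Sunday December 28, 1997.
Last Sunday of January 1998: January 25, 1998.
February 1998 ends with Sunday February 22, 1998.

December 28, 1997; January 25, 1998; February 22, 1998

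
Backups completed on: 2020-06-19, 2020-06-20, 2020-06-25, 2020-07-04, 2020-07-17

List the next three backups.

2020-08-03, 2020-08-24, 2020-09-18

Intervals are 1, 5, 9, 13 days — an arithmetic progression with common difference 4.
Next gap: 17 days. 2020-07-17 + 17 days = 2020-08-03.
Next gap: 21 days. 2020-08-03 + 21 days = 2020-08-24.
Next gap: 25 days. 2020-08-24 + 25 days = 2020-09-18.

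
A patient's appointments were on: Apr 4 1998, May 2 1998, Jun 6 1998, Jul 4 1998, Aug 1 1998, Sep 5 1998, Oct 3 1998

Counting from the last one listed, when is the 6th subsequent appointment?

Apr 3 1999

These are Saturdays at 28- or 35-day spacing (28, 35, 28, 28, 35, 28).
The pattern: 1st Saturday of the month.
November 1998 — 1st Saturday is Nov 7 1998.
1st Saturday of December 1998: Dec 5 1998.
1st Saturday of January 1999: Jan 2 1999.
February 1999 — 1st Saturday is Feb 6 1999.
March 1999 — 1st Saturday is Mar 6 1999.
April 1999 — 1st Saturday is Apr 3 1999.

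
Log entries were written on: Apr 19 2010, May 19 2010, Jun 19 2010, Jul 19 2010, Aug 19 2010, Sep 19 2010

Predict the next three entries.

Oct 19 2010, Nov 19 2010, Dec 19 2010

Gaps: 30, 31, 30, 31, 31 days — not constant. Every event is on the 19th of the month.
Pattern: the 19th of each month.
Next: October 2010 → Oct 19 2010.
November 2010: Nov 19 2010.
December 2010: Dec 19 2010.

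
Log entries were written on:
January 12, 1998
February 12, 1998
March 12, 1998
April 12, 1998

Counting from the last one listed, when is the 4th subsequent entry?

Each date is the 12th; the gaps (31, 28, 31) track the month lengths.
The rule is the 12th of each month.
Next: May 1998 → May 12, 1998.
June 1998: June 12, 1998.
Next: July 1998 → July 12, 1998.
Next: August 1998 → August 12, 1998.

August 12, 1998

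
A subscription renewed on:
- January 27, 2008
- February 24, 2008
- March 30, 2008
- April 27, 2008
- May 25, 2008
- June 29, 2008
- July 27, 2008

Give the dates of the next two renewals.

August 31, 2008; September 28, 2008

All Sundays; the gaps (28, 35, 28, 28, 35, 28) vary with month length.
This is the last Sunday of each month.
August 2008 ends with Sunday August 31, 2008.
September 2008 ends with Sunday September 28, 2008.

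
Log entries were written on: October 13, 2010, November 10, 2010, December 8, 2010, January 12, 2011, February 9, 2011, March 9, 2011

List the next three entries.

April 13, 2011; May 11, 2011; June 8, 2011

Gaps: 28, 28, 35, 28, 28 days — a mix of 28 and 35. Every date is a Wednesday.
Each is the 2nd Wednesday of its month.
2nd Wednesday of April 2011: April 13, 2011.
2nd Wednesday of May 2011: May 11, 2011.
2nd Wednesday of June 2011: June 8, 2011.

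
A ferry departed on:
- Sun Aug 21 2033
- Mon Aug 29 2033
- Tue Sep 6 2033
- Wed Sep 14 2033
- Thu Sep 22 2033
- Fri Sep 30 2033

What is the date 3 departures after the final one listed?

Gaps between consecutive events: 8, 8, 8, 8, 8 days — a constant 8-day interval.
Fri Sep 30 2033 + 8 days = Sat Oct 8 2033.
Sat Oct 8 2033 + 8 days = Sun Oct 16 2033.
Sun Oct 16 2033 + 8 days = Mon Oct 24 2033.

Mon Oct 24 2033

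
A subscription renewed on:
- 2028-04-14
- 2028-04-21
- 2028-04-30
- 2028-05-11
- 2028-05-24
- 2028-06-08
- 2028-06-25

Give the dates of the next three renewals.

Intervals are 7, 9, 11, 13, 15, 17 days — an arithmetic progression with common difference 2.
Next gap: 19 days. 2028-06-25 + 19 days = 2028-07-14.
Next gap: 21 days. 2028-07-14 + 21 days = 2028-08-04.
Next gap: 23 days. 2028-08-04 + 23 days = 2028-08-27.

2028-07-14, 2028-08-04, 2028-08-27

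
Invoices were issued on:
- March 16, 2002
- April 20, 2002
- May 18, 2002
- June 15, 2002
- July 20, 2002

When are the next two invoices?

These are Saturdays at 28- or 35-day spacing (35, 28, 28, 35).
The pattern: 3rd Saturday of the month.
August 2002 — 3rd Saturday is August 17, 2002.
3rd Saturday of September 2002: September 21, 2002.

August 17, 2002; September 21, 2002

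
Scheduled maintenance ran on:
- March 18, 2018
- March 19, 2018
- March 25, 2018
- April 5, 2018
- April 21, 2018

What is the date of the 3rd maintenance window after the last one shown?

July 8, 2018

The spacing grows by 5 each time: 1, 6, 11, 16 days.
Next gap: 21 days. April 21, 2018 + 21 days = May 12, 2018.
Next gap: 26 days. May 12, 2018 + 26 days = June 7, 2018.
Next gap: 31 days. June 7, 2018 + 31 days = July 8, 2018.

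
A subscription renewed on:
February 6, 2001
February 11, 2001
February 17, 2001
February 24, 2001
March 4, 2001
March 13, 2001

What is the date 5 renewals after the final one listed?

May 12, 2001

Gaps: 5, 6, 7, 8, 9 days — each gap is 1 larger than the previous one.
Next gap: 10 days. March 13, 2001 + 10 days = March 23, 2001.
Next gap: 11 days. March 23, 2001 + 11 days = April 3, 2001.
Next gap: 12 days. April 3, 2001 + 12 days = April 15, 2001.
Next gap: 13 days. April 15, 2001 + 13 days = April 28, 2001.
Next gap: 14 days. April 28, 2001 + 14 days = May 12, 2001.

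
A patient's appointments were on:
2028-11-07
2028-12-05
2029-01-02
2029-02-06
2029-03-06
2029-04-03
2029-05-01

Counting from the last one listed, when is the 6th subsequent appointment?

All dates are Tuesdays, 28, 28, 35, 28, 28, 28 days apart.
Specifically, the 1st Tuesday of each month.
1st Tuesday of June 2029: 2029-06-05.
1st Tuesday of July 2029: 2029-07-03.
1st Tuesday of August 2029: 2029-08-07.
September 2029 — 1st Tuesday is 2029-09-04.
1st Tuesday of October 2029: 2029-10-02.
1st Tuesday of November 2029: 2029-11-06.

2029-11-06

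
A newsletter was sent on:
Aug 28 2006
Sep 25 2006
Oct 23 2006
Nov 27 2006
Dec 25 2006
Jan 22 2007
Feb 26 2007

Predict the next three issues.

All dates are Mondays, 28, 28, 35, 28, 28, 35 days apart.
Specifically, the 4th Monday of each month.
4th Monday of March 2007: Mar 26 2007.
4th Monday of April 2007: Apr 23 2007.
4th Monday of May 2007: May 28 2007.

Mar 26 2007, Apr 23 2007, May 28 2007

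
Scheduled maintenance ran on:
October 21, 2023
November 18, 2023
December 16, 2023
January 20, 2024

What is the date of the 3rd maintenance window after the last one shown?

April 20, 2024

All dates are Saturdays, 28, 28, 35 days apart.
Specifically, the 3rd Saturday of each month.
February 2024 — 3rd Saturday is February 17, 2024.
3rd Saturday of March 2024: March 16, 2024.
April 2024 — 3rd Saturday is April 20, 2024.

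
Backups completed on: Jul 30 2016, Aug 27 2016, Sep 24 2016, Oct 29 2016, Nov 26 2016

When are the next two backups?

Dec 31 2016, Jan 28 2017

Every date is a Saturday; gaps 28, 28, 35, 28 days.
Each is the last Saturday of its month (at least one falls on the 29th or later, ruling out '4th Saturday').
Last Saturday of December 2016: Dec 31 2016.
Last Saturday of January 2017: Jan 28 2017.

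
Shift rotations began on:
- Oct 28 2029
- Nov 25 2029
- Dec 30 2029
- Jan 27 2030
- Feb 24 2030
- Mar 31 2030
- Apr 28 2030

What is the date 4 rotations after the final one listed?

All Sundays; the gaps (28, 35, 28, 28, 35, 28) vary with month length.
This is the last Sunday of each month.
May 2030 ends with Sunday May 26 2030.
Last Sunday of June 2030: Jun 30 2030.
July 2030 ends with Sunday Jul 28 2030.
August 2030 ends with Sunday Aug 25 2030.

Aug 25 2030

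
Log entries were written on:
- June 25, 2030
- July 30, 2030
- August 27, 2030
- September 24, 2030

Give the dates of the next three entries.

October 29, 2030; November 26, 2030; December 31, 2030

These are Tuesdays with 35, 28, 28-day gaps.
Each is the final Tuesday of its month — July 30, 2030 is past the 28th, so '4th Tuesday' doesn't fit.
Last Tuesday of October 2030: October 29, 2030.
November 2030 ends with Tuesday November 26, 2030.
Last Tuesday of December 2030: December 31, 2030.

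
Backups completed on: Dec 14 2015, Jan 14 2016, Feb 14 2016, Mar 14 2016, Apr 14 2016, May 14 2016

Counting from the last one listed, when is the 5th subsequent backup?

Oct 14 2016

Each date is the 14th; the gaps (31, 31, 29, 31, 30) track the month lengths.
The rule is the 14th of each month.
June 2016: Jun 14 2016.
July 2016: Jul 14 2016.
August 2016: Aug 14 2016.
Next: September 2016 → Sep 14 2016.
Next: October 2016 → Oct 14 2016.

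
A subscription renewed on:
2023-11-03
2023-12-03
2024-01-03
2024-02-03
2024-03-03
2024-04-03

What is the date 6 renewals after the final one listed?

Gaps: 30, 31, 31, 29, 31 days — not constant. Every event is on the 3rd of the month.
Pattern: the 3rd of each month.
Next: May 2024 → 2024-05-03.
Next: June 2024 → 2024-06-03.
July 2024: 2024-07-03.
Next: August 2024 → 2024-08-03.
September 2024: 2024-09-03.
Next: October 2024 → 2024-10-03.

2024-10-03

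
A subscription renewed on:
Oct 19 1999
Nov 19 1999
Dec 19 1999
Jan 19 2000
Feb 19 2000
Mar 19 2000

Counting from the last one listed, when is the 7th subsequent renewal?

The day-of-month is always 19 (31, 30, 31, 31, 29 days between events).
So this recurs on the 19th of each month.
April 2000: Apr 19 2000.
Next: May 2000 → May 19 2000.
June 2000: Jun 19 2000.
July 2000: Jul 19 2000.
Next: August 2000 → Aug 19 2000.
Next: September 2000 → Sep 19 2000.
Next: October 2000 → Oct 19 2000.

Oct 19 2000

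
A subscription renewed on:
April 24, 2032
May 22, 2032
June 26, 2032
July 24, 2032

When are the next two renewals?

All dates are Saturdays, 28, 35, 28 days apart.
Specifically, the 4th Saturday of each month.
August 2032 — 4th Saturday is August 28, 2032.
4th Saturday of September 2032: September 25, 2032.

August 28, 2032; September 25, 2032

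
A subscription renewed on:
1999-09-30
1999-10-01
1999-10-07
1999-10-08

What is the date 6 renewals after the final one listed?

1999-10-29

Every event lands on a Thursday or Friday (gaps cycle 1, 6, 1).
So the schedule is: every Thursday and Friday.
The following Thursday is 1999-10-14.
Next Friday: 1999-10-15.
Next Thursday: 1999-10-21.
Next Friday: 1999-10-22.
Next Thursday: 1999-10-28.
Next Friday: 1999-10-29.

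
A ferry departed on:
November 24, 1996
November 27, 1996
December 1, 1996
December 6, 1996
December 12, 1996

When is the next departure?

Gaps: 3, 4, 5, 6 days — each gap is 1 larger than the previous one.
Next gap: 7 days. December 12, 1996 + 7 days = December 19, 1996.

December 19, 1996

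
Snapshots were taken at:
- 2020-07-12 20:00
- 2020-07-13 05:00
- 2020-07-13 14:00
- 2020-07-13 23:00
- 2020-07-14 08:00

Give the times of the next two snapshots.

2020-07-14 17:00, 2020-07-15 02:00

Spacing: 9, 9, 9, 9 h — constant 9 h.
2020-07-14 08:00 + 9 h = 2020-07-14 17:00.
2020-07-14 17:00 + 9 h = 2020-07-15 02:00.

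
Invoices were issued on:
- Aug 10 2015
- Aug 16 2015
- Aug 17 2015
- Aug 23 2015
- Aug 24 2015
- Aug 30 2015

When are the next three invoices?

Aug 31 2015, Sep 6 2015, Sep 7 2015

The gap pattern 6, 1, 6, 1, 6 repeats every 2 events.
These are the Mondays and Sundays of each week.
Next Monday: Aug 31 2015.
Next Sunday: Sep 6 2015.
The following Monday is Sep 7 2015.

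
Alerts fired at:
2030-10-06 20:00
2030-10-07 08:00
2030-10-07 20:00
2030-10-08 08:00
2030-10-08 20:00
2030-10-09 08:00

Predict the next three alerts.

The interval is a steady 12 hours (12, 12, 12, 12, 12).
2030-10-09 08:00 + 12 h = 2030-10-09 20:00.
2030-10-09 20:00 + 12 h = 2030-10-10 08:00.
2030-10-10 08:00 + 12 h = 2030-10-10 20:00.

2030-10-09 20:00, 2030-10-10 08:00, 2030-10-10 20:00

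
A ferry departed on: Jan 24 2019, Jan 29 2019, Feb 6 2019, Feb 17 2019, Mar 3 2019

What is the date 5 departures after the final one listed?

Jun 26 2019

Intervals are 5, 8, 11, 14 days — an arithmetic progression with common difference 3.
Next gap: 17 days. Mar 3 2019 + 17 days = Mar 20 2019.
Next gap: 20 days. Mar 20 2019 + 20 days = Apr 9 2019.
Next gap: 23 days. Apr 9 2019 + 23 days = May 2 2019.
Next gap: 26 days. May 2 2019 + 26 days = May 28 2019.
Next gap: 29 days. May 28 2019 + 29 days = Jun 26 2019.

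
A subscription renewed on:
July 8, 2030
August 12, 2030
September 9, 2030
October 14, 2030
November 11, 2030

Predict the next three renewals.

These are Mondays at 28- or 35-day spacing (35, 28, 35, 28).
The pattern: 2nd Monday of the month.
2nd Monday of December 2030: December 9, 2030.
2nd Monday of January 2031: January 13, 2031.
February 2031 — 2nd Monday is February 10, 2031.

December 9, 2030; January 13, 2031; February 10, 2031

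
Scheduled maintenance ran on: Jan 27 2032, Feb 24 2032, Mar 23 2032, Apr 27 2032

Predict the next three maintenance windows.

All dates are Tuesdays, 28, 28, 35 days apart.
Specifically, the 4th Tuesday of each month.
May 2032 — 4th Tuesday is May 25 2032.
June 2032 — 4th Tuesday is Jun 22 2032.
4th Tuesday of July 2032: Jul 27 2032.

May 25 2032, Jun 22 2032, Jul 27 2032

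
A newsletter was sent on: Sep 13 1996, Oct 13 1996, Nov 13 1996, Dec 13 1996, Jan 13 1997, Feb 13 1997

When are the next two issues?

Mar 13 1997, Apr 13 1997

Gaps: 30, 31, 30, 31, 31 days — not constant. Every event is on the 13th of the month.
Pattern: the 13th of each month.
Next: March 1997 → Mar 13 1997.
April 1997: Apr 13 1997.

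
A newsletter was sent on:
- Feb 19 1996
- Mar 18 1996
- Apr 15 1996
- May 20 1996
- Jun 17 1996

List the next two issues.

Jul 15 1996, Aug 19 1996

All dates are Mondays, 28, 28, 35, 28 days apart.
Specifically, the 3rd Monday of each month.
July 1996 — 3rd Monday is Jul 15 1996.
August 1996 — 3rd Monday is Aug 19 1996.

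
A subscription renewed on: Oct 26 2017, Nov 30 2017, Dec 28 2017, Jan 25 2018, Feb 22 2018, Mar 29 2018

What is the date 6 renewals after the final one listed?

Every date is a Thursday; gaps 35, 28, 28, 28, 35 days.
Each is the last Thursday of its month (at least one falls on the 29th or later, ruling out '4th Thursday').
April 2018 ends with Thursday Apr 26 2018.
May 2018 ends with Thursday May 31 2018.
Last Thursday of June 2018: Jun 28 2018.
Last Thursday of July 2018: Jul 26 2018.
Last Thursday of August 2018: Aug 30 2018.
September 2018 ends with Thursday Sep 27 2018.

Sep 27 2018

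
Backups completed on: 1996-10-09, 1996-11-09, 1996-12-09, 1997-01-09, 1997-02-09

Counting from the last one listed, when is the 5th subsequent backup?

1997-07-09

Each date is the 9th; the gaps (31, 30, 31, 31) track the month lengths.
The rule is the 9th of each month.
March 1997: 1997-03-09.
April 1997: 1997-04-09.
Next: May 1997 → 1997-05-09.
Next: June 1997 → 1997-06-09.
July 1997: 1997-07-09.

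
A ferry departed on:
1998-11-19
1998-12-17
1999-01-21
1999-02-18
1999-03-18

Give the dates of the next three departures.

All dates are Thursdays, 28, 35, 28, 28 days apart.
Specifically, the 3rd Thursday of each month.
April 1999 — 3rd Thursday is 1999-04-15.
May 1999 — 3rd Thursday is 1999-05-20.
3rd Thursday of June 1999: 1999-06-17.

1999-04-15, 1999-05-20, 1999-06-17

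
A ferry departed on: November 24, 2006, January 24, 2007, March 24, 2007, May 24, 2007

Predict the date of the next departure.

July 24, 2007

The day-of-month is always 24 (61, 59, 61 days between events).
So this recurs on the 24th of every 2 months.
July 2007: July 24, 2007.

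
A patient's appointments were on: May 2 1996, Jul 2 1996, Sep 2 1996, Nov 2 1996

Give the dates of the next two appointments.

Gaps: 61, 62, 61 days — not constant. Every event is on the 2nd of the month.
Pattern: the 2nd of every 2 months.
January 1997: Jan 2 1997.
March 1997: Mar 2 1997.

Jan 2 1997, Mar 2 1997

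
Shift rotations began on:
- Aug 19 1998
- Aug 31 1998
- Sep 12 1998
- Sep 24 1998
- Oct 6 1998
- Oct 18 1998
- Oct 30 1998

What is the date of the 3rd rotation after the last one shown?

Dec 5 1998

The spacing is 12, 12, 12, 12, 12, 12 days — always 12 days.
Oct 30 1998 + 12 days = Nov 11 1998.
Nov 11 1998 + 12 days = Nov 23 1998.
Nov 23 1998 + 12 days = Dec 5 1998.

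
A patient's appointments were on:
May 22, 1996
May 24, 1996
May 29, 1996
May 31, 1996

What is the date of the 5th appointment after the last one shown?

Gaps: 2, 5, 2 days — not constant, but cyclic with period 2.
The events fall on every Wednesday and Friday.
The following Wednesday is June 5, 1996.
The following Friday is June 7, 1996.
The following Wednesday is June 12, 1996.
The following Friday is June 14, 1996.
Next Wednesday: June 19, 1996.

June 19, 1996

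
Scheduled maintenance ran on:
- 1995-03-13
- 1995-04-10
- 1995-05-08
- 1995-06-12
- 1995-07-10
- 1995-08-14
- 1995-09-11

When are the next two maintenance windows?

Gaps: 28, 28, 35, 28, 35, 28 days — a mix of 28 and 35. Every date is a Monday.
Each is the 2nd Monday of its month.
2nd Monday of October 1995: 1995-10-09.
November 1995 — 2nd Monday is 1995-11-13.

1995-10-09, 1995-11-13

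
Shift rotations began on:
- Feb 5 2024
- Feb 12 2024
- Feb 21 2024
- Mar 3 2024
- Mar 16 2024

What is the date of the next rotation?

Mar 31 2024

Intervals are 7, 9, 11, 13 days — an arithmetic progression with common difference 2.
Next gap: 15 days. Mar 16 2024 + 15 days = Mar 31 2024.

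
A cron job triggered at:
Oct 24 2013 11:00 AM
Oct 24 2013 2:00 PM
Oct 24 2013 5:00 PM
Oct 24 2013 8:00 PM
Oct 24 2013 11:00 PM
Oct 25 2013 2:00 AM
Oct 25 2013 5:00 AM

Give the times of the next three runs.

Spacing: 3, 3, 3, 3, 3, 3 h — constant 3 h.
Oct 25 2013 5:00 AM + 3 h = Oct 25 2013 8:00 AM.
Oct 25 2013 8:00 AM + 3 h = Oct 25 2013 11:00 AM.
Oct 25 2013 11:00 AM + 3 h = Oct 25 2013 2:00 PM.

Oct 25 2013 8:00 AM, Oct 25 2013 11:00 AM, Oct 25 2013 2:00 PM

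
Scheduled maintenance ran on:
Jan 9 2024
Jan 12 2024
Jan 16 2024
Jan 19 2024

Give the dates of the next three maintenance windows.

Jan 23 2024, Jan 26 2024, Jan 30 2024

Gaps: 3, 4, 3 days — not constant, but cyclic with period 2.
The events fall on every Tuesday and Friday.
Next Tuesday: Jan 23 2024.
Next Friday: Jan 26 2024.
Next Tuesday: Jan 30 2024.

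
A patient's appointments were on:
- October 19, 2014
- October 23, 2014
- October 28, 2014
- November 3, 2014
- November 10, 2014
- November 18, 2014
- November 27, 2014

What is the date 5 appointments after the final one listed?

January 26, 2015

Gaps: 4, 5, 6, 7, 8, 9 days — each gap is 1 larger than the previous one.
Next gap: 10 days. November 27, 2014 + 10 days = December 7, 2014.
Next gap: 11 days. December 7, 2014 + 11 days = December 18, 2014.
Next gap: 12 days. December 18, 2014 + 12 days = December 30, 2014.
Next gap: 13 days. December 30, 2014 + 13 days = January 12, 2015.
Next gap: 14 days. January 12, 2015 + 14 days = January 26, 2015.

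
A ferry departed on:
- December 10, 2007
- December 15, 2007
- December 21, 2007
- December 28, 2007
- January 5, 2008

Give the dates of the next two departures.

January 14, 2008; January 24, 2008

Gaps: 5, 6, 7, 8 days — each gap is 1 larger than the previous one.
Next gap: 9 days. January 5, 2008 + 9 days = January 14, 2008.
Next gap: 10 days. January 14, 2008 + 10 days = January 24, 2008.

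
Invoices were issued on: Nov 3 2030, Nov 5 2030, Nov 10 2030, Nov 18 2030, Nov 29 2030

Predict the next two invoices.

Dec 13 2030, Dec 30 2030

The spacing grows by 3 each time: 2, 5, 8, 11 days.
Next gap: 14 days. Nov 29 2030 + 14 days = Dec 13 2030.
Next gap: 17 days. Dec 13 2030 + 17 days = Dec 30 2030.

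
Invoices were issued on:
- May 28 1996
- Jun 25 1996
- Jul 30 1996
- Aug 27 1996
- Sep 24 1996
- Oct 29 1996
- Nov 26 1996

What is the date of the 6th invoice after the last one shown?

May 27 1997

Every date is a Tuesday; gaps 28, 35, 28, 28, 35, 28 days.
Each is the last Tuesday of its month (at least one falls on the 29th or later, ruling out '4th Tuesday').
December 1996 ends with Tuesday Dec 31 1996.
January 1997 ends with Tuesday Jan 28 1997.
February 1997 ends with Tuesday Feb 25 1997.
March 1997 ends with Tuesday Mar 25 1997.
April 1997 ends with Tuesday Apr 29 1997.
Last Tuesday of May 1997: May 27 1997.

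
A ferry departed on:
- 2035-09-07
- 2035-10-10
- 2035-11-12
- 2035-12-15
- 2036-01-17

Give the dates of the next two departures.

2036-02-19, 2036-03-23

The spacing is 33, 33, 33, 33 days — always 33 days.
2036-01-17 + 33 days = 2036-02-19.
2036-02-19 + 33 days = 2036-03-23.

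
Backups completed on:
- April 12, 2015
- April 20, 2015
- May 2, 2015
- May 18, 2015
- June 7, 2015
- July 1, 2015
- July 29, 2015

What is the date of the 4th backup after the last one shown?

December 28, 2015

Gaps: 8, 12, 16, 20, 24, 28 days — each gap is 4 larger than the previous one.
Next gap: 32 days. July 29, 2015 + 32 days = August 30, 2015.
Next gap: 36 days. August 30, 2015 + 36 days = October 5, 2015.
Next gap: 40 days. October 5, 2015 + 40 days = November 14, 2015.
Next gap: 44 days. November 14, 2015 + 44 days = December 28, 2015.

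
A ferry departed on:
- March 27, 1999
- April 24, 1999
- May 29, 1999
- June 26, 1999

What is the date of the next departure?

July 31, 1999

All Saturdays; the gaps (28, 35, 28) vary with month length.
This is the last Saturday of each month.
July 1999 ends with Saturday July 31, 1999.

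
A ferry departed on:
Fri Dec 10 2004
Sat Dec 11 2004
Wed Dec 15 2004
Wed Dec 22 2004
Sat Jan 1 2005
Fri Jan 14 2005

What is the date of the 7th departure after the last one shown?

Fri Jul 8 2005

The spacing grows by 3 each time: 1, 4, 7, 10, 13 days.
Next gap: 16 days. Fri Jan 14 2005 + 16 days = Sun Jan 30 2005.
Next gap: 19 days. Sun Jan 30 2005 + 19 days = Fri Feb 18 2005.
Next gap: 22 days. Fri Feb 18 2005 + 22 days = Sat Mar 12 2005.
Next gap: 25 days. Sat Mar 12 2005 + 25 days = Wed Apr 6 2005.
Next gap: 28 days. Wed Apr 6 2005 + 28 days = Wed May 4 2005.
Next gap: 31 days. Wed May 4 2005 + 31 days = Sat Jun 4 2005.
Next gap: 34 days. Sat Jun 4 2005 + 34 days = Fri Jul 8 2005.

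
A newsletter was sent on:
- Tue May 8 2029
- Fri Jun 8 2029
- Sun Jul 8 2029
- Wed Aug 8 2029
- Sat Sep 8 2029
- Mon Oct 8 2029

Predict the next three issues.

Each date is the 8th; the gaps (31, 30, 31, 31, 30) track the month lengths.
The rule is the 8th of each month.
November 2029: Thu Nov 8 2029.
December 2029: Sat Dec 8 2029.
January 2030: Tue Jan 8 2030.

Thu Nov 8 2029, Sat Dec 8 2029, Tue Jan 8 2030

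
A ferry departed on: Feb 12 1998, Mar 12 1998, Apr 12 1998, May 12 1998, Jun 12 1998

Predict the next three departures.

Each date is the 12th; the gaps (28, 31, 30, 31) track the month lengths.
The rule is the 12th of each month.
July 1998: Jul 12 1998.
Next: August 1998 → Aug 12 1998.
Next: September 1998 → Sep 12 1998.

Jul 12 1998, Aug 12 1998, Sep 12 1998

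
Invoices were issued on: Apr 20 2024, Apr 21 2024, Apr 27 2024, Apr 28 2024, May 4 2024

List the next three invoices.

Gaps: 1, 6, 1, 6 days — not constant, but cyclic with period 2.
The events fall on every Saturday and Sunday.
Next Sunday: May 5 2024.
The following Saturday is May 11 2024.
The following Sunday is May 12 2024.

May 5 2024, May 11 2024, May 12 2024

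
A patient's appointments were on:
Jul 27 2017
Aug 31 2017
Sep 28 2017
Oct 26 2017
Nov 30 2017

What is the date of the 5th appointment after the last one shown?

Every date is a Thursday; gaps 35, 28, 28, 35 days.
Each is the last Thursday of its month (at least one falls on the 29th or later, ruling out '4th Thursday').
December 2017 ends with Thursday Dec 28 2017.
January 2018 ends with Thursday Jan 25 2018.
Last Thursday of February 2018: Feb 22 2018.
March 2018 ends with Thursday Mar 29 2018.
April 2018 ends with Thursday Apr 26 2018.

Apr 26 2018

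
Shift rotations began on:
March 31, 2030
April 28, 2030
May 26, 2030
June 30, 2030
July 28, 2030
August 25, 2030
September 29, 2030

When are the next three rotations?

Every date is a Sunday; gaps 28, 28, 35, 28, 28, 35 days.
Each is the last Sunday of its month (at least one falls on the 29th or later, ruling out '4th Sunday').
Last Sunday of October 2030: October 27, 2030.
November 2030 ends with Sunday November 24, 2030.
Last Sunday of December 2030: December 29, 2030.

October 27, 2030; November 24, 2030; December 29, 2030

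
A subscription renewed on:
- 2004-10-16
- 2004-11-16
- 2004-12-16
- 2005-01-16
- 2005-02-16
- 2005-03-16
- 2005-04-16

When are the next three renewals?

2005-05-16, 2005-06-16, 2005-07-16

Each date is the 16th; the gaps (31, 30, 31, 31, 28, 31) track the month lengths.
The rule is the 16th of each month.
Next: May 2005 → 2005-05-16.
June 2005: 2005-06-16.
July 2005: 2005-07-16.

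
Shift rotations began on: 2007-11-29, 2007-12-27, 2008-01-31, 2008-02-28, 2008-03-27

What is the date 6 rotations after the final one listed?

2008-09-25

All Thursdays; the gaps (28, 35, 28, 28) vary with month length.
This is the last Thursday of each month.
Last Thursday of April 2008: 2008-04-24.
Last Thursday of May 2008: 2008-05-29.
June 2008 ends with Thursday 2008-06-26.
Last Thursday of July 2008: 2008-07-31.
August 2008 ends with Thursday 2008-08-28.
Last Thursday of September 2008: 2008-09-25.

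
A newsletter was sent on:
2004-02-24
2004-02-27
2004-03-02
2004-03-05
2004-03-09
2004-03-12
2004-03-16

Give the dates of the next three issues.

Every event lands on a Tuesday or Friday (gaps cycle 3, 4, 3, 4, 3, 4).
So the schedule is: every Tuesday and Friday.
Next Friday: 2004-03-19.
The following Tuesday is 2004-03-23.
Next Friday: 2004-03-26.

2004-03-19, 2004-03-23, 2004-03-26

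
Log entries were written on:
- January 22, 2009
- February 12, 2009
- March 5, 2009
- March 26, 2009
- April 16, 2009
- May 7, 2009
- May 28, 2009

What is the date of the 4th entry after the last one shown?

Gaps between consecutive events: 21, 21, 21, 21, 21, 21 days — a constant 21-day interval.
May 28, 2009 + 21 days = June 18, 2009.
June 18, 2009 + 21 days = July 9, 2009.
July 9, 2009 + 21 days = July 30, 2009.
July 30, 2009 + 21 days = August 20, 2009.

August 20, 2009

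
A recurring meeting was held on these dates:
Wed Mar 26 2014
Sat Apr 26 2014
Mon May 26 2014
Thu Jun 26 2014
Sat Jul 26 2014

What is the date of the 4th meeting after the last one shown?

Wed Nov 26 2014

Each date is the 26th; the gaps (31, 30, 31, 30) track the month lengths.
The rule is the 26th of each month.
Next: August 2014 → Tue Aug 26 2014.
September 2014: Fri Sep 26 2014.
October 2014: Sun Oct 26 2014.
November 2014: Wed Nov 26 2014.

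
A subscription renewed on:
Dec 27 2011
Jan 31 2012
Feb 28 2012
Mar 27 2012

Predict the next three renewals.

These are Tuesdays with 35, 28, 28-day gaps.
Each is the final Tuesday of its month — Jan 31 2012 is past the 28th, so '4th Tuesday' doesn't fit.
April 2012 ends with Tuesday Apr 24 2012.
May 2012 ends with Tuesday May 29 2012.
June 2012 ends with Tuesday Jun 26 2012.

Apr 24 2012, May 29 2012, Jun 26 2012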